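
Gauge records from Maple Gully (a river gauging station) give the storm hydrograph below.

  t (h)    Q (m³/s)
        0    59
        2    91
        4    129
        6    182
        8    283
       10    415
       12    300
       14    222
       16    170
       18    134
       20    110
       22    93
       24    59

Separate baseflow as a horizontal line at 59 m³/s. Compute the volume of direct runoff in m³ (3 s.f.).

V ≈ 1.07 × 10^7 m³

Direct-runoff ordinates (Q − Q_b): 0.0, 32.0, 70.0, 123.0, 224.0, 356.0, 241.0, 163.0, 111.0, 75.0, 51.0, 34.0, 0.0 m³/s.
ΣQ_DR = 1480 m³/s.
With Δt = 2 h = 7200 s, V = ΣQ_DR · Δt = 1480 × 7200 = 1.07 × 10^7 m³.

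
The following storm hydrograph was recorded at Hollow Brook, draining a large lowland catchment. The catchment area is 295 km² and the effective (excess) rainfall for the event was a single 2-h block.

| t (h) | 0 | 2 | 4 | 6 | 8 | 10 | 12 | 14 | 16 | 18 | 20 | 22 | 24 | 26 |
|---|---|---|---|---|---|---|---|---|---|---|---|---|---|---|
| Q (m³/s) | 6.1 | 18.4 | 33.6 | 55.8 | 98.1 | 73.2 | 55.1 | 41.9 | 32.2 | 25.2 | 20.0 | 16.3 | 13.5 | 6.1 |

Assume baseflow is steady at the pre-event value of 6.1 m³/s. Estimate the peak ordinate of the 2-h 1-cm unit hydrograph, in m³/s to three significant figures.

Direct runoff: 0.0, 12.3, 27.5, 49.7, 92.0, 67.1, 49.0, 35.8, 26.1, 19.1, 13.9, 10.2, 7.4, 0.0 m³/s; ΣQ_DR = 410.1 m³/s, peak = 92.0 m³/s.
Runoff depth d = ΣQ_DR·Δt / A = 410.1 × 7200 / (295 km²) = 10.01 mm.
The 1-cm UH is the DRH scaled by (10 mm)/d, so U_p = 92.0 × 10/10.01 = 91.9 m³/s.

U_p ≈ 91.9 m³/s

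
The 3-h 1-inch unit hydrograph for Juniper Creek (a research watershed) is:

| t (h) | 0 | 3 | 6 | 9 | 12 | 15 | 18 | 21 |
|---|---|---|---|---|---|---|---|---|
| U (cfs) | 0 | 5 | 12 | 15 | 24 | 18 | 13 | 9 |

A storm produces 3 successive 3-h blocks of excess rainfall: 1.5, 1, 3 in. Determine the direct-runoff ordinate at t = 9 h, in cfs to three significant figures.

By discrete convolution, Q_j = Σ (P_i / 1 in) · U_{j−i}.
At t = 9 h (j=3): Q = (1.5/1)·15 + (1/1)·12 + (3/1)·5 = 49.5 cfs.

Q ≈ 49.5 cfs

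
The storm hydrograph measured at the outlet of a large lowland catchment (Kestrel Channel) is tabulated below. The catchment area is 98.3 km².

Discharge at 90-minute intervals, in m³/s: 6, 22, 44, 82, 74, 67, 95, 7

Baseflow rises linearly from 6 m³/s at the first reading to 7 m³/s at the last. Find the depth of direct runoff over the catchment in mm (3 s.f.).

Direct runoff: 0.00, 15.86, 37.71, 75.57, 67.43, 60.29, 88.14, 0.00 m³/s; ΣQ_DR = 345.0 m³/s.
V = ΣQ_DR · Δt = 345.0 × 5400 s = 1.863 × 10^6 m³.
Over A = 98.3 km², depth = V / A = 19.0 mm.

d ≈ 19.0 mm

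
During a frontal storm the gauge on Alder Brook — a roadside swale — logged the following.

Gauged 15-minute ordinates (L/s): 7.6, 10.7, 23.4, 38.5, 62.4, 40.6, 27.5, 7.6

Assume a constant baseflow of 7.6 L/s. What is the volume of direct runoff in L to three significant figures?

V ≈ 1.42 × 10^5 L

Direct-runoff ordinates (Q − Q_b): 0.0, 3.1, 15.8, 30.9, 54.8, 33.0, 19.9, 0.0 L/s.
ΣQ_DR = 157.5 L/s.
With Δt = 0.25 h = 900 s, V = ΣQ_DR · Δt = 157.5 × 900 = 1.42 × 10^5 L.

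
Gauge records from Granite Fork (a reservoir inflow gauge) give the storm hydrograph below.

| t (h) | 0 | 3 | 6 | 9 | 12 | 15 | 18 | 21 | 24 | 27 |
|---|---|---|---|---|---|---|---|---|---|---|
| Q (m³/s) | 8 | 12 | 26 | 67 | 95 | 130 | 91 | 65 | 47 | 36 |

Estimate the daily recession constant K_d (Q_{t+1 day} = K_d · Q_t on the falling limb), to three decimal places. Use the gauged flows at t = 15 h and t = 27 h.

Between t = 15 h and t = 27 h the flow falls from 130 to 36 m³/s over 4×3 h = 12 h.
Per-interval ratio K = (36/130)^(1/4) = 0.7254; K_d = K^(24/3) = 0.077.

K_d ≈ 0.077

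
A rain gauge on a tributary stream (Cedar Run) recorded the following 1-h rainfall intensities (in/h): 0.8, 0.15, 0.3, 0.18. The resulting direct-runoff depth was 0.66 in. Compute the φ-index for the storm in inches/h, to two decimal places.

φ ≈ 0.22 in/h

Only the 2 blocks with intensity above φ contribute runoff: 0.8, 0.3 in/h.
Σ(I−φ)·Δt = d  ⇒  (0.8+0.3 − 2φ)·1 = 0.66
φ = (1.100 − 0.66/1) / 2 = 0.22 in/h.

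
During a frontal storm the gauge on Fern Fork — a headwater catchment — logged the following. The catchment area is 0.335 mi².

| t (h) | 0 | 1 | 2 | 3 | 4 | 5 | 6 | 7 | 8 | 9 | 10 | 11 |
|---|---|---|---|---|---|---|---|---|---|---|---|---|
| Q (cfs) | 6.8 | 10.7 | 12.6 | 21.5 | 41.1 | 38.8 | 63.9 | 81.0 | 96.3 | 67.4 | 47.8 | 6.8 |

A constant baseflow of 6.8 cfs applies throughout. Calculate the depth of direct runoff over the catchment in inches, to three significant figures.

d ≈ 1.91 in

Direct runoff: 0.0, 3.9, 5.8, 14.7, 34.3, 32.0, 57.1, 74.2, 89.5, 60.6, 41.0, 0.0 cfs; ΣQ_DR = 413.1 cfs.
V = ΣQ_DR · Δt = 413.1 × 3600 s = 1.487 × 10^6 ft³.
Over A = 0.335 mi², depth = V / A = 1.91 in.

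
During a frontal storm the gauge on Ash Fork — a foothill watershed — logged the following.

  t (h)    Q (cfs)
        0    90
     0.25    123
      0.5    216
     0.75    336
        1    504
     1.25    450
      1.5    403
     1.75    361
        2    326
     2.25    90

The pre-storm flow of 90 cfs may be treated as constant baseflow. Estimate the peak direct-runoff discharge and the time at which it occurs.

Q_p = 414.0 cfs at t = 1 h

Subtracting baseflow gives direct-runoff ordinates: 0.0, 33.0, 126.0, 246.0, 414.0, 360.0, 313.0, 271.0, 236.0, 0.0 cfs.
The maximum is 414.0 cfs, occurring at the reading for t = 1 h.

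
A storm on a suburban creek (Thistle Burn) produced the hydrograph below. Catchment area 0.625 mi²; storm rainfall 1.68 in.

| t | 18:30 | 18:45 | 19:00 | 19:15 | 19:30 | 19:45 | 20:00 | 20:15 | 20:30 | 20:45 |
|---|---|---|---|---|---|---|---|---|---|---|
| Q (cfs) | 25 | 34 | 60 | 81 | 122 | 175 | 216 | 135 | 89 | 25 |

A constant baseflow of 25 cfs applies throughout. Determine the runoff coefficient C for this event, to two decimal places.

C ≈ 0.26

ΣQ_DR = 712.0 cfs; V = ΣQ_DR·Δt = 6.408 × 10^5 ft³.
Runoff depth d = V / A = 0.4413 in.
C = d / P = 0.4413 / 1.68 = 0.26.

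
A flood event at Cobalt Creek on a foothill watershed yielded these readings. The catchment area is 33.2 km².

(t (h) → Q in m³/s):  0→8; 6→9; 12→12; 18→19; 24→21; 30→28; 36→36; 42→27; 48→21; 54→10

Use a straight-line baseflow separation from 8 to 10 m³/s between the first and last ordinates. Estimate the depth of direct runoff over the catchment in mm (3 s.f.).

Direct runoff: 0.00, 0.78, 3.56, 10.33, 12.11, 18.89, 26.67, 17.44, 11.22, 0.00 m³/s; ΣQ_DR = 101.0 m³/s.
V = ΣQ_DR · Δt = 101.0 × 21600 s = 2.182 × 10^6 m³.
Over A = 33.2 km², depth = V / A = 65.7 mm.

d ≈ 65.7 mm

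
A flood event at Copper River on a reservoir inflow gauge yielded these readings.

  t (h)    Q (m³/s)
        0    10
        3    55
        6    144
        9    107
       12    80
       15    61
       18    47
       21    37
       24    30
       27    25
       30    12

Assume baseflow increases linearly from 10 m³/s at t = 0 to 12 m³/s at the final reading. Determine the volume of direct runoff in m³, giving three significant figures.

Direct-runoff ordinates (Q − Q_b): 0.00, 44.80, 133.60, 96.40, 69.20, 50.00, 35.80, 25.60, 18.40, 13.20, 0.00 m³/s.
ΣQ_DR = 487.0 m³/s.
With Δt = 3 h = 10800 s, V = ΣQ_DR · Δt = 487.0 × 10800 = 5.26 × 10^6 m³.

V ≈ 5.26 × 10^6 m³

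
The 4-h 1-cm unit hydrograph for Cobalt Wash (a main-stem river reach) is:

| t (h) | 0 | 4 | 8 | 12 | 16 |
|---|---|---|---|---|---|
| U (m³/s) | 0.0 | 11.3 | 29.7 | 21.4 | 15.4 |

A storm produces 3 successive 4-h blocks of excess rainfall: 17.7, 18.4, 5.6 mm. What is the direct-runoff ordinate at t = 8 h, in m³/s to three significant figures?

By discrete convolution, Q_j = Σ (P_i / 10 mm) · U_{j−i}.
At t = 8 h (j=2): Q = (17.7/10)·29.7 + (18.4/10)·11.3 + (5.6/10)·0.0 = 73.4 m³/s.

Q ≈ 73.4 m³/s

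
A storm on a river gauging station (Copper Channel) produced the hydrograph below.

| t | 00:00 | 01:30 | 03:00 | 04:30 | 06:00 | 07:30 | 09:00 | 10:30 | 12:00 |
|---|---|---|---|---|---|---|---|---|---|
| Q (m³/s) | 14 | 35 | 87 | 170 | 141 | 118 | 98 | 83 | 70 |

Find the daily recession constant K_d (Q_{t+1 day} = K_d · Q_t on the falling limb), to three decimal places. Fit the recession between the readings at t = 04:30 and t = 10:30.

K_d ≈ 0.057

Between t = 04:30 and t = 10:30 the flow falls from 170 to 83 m³/s over 4×1.5 h = 6 h.
Per-interval ratio K = (83/170)^(1/4) = 0.8359; K_d = K^(24/1.5) = 0.057.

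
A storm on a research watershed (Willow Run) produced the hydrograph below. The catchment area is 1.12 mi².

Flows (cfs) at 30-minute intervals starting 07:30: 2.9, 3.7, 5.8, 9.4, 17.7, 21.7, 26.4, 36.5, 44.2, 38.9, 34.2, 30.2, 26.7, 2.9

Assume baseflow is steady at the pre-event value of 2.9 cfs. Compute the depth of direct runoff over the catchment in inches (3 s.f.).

Direct runoff: 0.0, 0.8, 2.9, 6.5, 14.8, 18.8, 23.5, 33.6, 41.3, 36.0, 31.3, 27.3, 23.8, 0.0 cfs; ΣQ_DR = 260.6 cfs.
V = ΣQ_DR · Δt = 260.6 × 1800 s = 4.691 × 10^5 ft³.
Over A = 1.12 mi², depth = V / A = 0.180 in.

d ≈ 0.180 in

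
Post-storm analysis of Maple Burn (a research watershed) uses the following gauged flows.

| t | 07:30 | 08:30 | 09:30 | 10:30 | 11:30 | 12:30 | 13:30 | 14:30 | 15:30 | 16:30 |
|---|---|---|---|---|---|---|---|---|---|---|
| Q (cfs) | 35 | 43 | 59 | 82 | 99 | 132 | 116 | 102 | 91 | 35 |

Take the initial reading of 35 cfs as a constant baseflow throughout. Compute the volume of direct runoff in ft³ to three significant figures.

Direct-runoff ordinates (Q − Q_b): 0.0, 8.0, 24.0, 47.0, 64.0, 97.0, 81.0, 67.0, 56.0, 0.0 cfs.
ΣQ_DR = 444.0 cfs.
With Δt = 1 h = 3600 s, V = ΣQ_DR · Δt = 444.0 × 3600 = 1.60 × 10^6 ft³.

V ≈ 1.60 × 10^6 ft³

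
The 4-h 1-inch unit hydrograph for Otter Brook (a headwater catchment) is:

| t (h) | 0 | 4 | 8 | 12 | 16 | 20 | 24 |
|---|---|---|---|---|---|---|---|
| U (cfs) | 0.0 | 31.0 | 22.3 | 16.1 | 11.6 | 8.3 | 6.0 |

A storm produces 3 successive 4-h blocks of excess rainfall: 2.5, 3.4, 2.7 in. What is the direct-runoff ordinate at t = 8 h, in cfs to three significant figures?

Q ≈ 161 cfs

By discrete convolution, Q_j = Σ (P_i / 1 in) · U_{j−i}.
At t = 8 h (j=2): Q = (2.5/1)·22.3 + (3.4/1)·31.0 + (2.7/1)·0.0 = 161 cfs.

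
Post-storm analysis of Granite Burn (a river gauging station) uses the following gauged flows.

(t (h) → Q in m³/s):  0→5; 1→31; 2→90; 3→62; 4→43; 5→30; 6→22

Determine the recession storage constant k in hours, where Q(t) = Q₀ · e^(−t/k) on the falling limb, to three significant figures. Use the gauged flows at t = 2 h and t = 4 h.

k ≈ 2.71 h

On the falling limb, Q drops from 90 to 43 m³/s between t = 2 h and t = 4 h (Δt = 2 h).
k = −Δt / ln(Q₂/Q₁) = −2 / ln(43/90) = 2.71 h.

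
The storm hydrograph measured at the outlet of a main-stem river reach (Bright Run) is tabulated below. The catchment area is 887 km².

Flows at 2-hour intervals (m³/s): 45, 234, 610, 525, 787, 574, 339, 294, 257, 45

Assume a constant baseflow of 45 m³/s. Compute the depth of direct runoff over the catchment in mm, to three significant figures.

d ≈ 26.5 mm

Direct runoff: 0.0, 189.0, 565.0, 480.0, 742.0, 529.0, 294.0, 249.0, 212.0, 0.0 m³/s; ΣQ_DR = 3260 m³/s.
V = ΣQ_DR · Δt = 3260 × 7200 s = 2.347 × 10^7 m³.
Over A = 887 km², depth = V / A = 26.5 mm.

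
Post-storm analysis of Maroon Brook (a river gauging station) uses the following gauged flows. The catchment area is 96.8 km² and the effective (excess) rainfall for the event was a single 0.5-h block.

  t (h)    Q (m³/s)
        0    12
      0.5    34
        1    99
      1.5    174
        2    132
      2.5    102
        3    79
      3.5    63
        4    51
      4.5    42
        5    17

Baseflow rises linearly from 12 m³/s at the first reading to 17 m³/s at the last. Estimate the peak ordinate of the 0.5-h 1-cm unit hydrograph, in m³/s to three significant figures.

Direct runoff: 0.00, 21.50, 86.00, 160.50, 118.00, 87.50, 64.00, 47.50, 35.00, 25.50, 0.00 m³/s; ΣQ_DR = 645.5 m³/s, peak = 160.50 m³/s.
Runoff depth d = ΣQ_DR·Δt / A = 645.5 × 1800 / (96.8 km²) = 12.00 mm.
The 1-cm UH is the DRH scaled by (10 mm)/d, so U_p = 160.50 × 10/12.00 = 134 m³/s.

U_p ≈ 134 m³/s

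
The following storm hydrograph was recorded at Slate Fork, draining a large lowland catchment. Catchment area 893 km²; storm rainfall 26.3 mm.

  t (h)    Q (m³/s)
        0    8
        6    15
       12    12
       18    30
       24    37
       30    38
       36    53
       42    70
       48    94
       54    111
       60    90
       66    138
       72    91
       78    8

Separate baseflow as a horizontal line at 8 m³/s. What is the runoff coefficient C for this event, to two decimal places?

C ≈ 0.63

ΣQ_DR = 683.0 m³/s; V = ΣQ_DR·Δt = 1.475 × 10^7 m³.
Runoff depth d = V / A = 16.52 mm.
C = d / P = 16.52 / 26.3 = 0.63.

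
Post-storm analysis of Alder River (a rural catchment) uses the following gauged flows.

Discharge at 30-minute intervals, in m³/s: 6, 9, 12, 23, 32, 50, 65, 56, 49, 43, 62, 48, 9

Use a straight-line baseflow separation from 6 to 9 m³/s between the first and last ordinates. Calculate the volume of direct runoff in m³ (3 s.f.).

V ≈ 6.60 × 10^5 m³

Direct-runoff ordinates (Q − Q_b): 0.00, 2.75, 5.50, 16.25, 25.00, 42.75, 57.50, 48.25, 41.00, 34.75, 53.50, 39.25, 0.00 m³/s.
ΣQ_DR = 366.5 m³/s.
With Δt = 0.5 h = 1800 s, V = ΣQ_DR · Δt = 366.5 × 1800 = 6.60 × 10^5 m³.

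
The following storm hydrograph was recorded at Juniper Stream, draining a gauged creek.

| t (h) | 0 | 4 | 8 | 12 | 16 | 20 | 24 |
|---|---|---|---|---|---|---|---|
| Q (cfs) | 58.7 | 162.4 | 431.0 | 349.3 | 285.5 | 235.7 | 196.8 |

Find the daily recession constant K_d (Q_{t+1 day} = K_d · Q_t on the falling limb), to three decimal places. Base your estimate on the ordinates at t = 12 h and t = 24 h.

K_d ≈ 0.317

Between t = 12 h and t = 24 h the flow falls from 349.3 to 196.8 cfs over 3×4 h = 12 h.
Per-interval ratio K = (196.8/349.3)^(1/3) = 0.8259; K_d = K^(24/4) = 0.317.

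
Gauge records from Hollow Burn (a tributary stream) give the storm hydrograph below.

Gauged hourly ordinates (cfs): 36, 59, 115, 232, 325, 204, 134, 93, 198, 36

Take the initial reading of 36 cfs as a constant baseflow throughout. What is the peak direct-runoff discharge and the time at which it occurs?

Subtracting baseflow gives direct-runoff ordinates: 0.0, 23.0, 79.0, 196.0, 289.0, 168.0, 98.0, 57.0, 162.0, 0.0 cfs.
The maximum is 289.0 cfs, occurring at the reading for t = 4 h.

Q_p = 289.0 cfs at t = 4 h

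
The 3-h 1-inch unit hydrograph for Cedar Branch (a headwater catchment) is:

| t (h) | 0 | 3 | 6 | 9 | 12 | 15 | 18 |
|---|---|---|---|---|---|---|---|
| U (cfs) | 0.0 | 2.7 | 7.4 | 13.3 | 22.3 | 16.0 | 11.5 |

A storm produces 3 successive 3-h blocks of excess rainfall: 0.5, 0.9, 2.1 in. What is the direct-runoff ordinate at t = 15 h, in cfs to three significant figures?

By discrete convolution, Q_j = Σ (P_i / 1 in) · U_{j−i}.
At t = 15 h (j=5): Q = (0.5/1)·16.0 + (0.9/1)·22.3 + (2.1/1)·13.3 = 56.0 cfs.

Q ≈ 56.0 cfs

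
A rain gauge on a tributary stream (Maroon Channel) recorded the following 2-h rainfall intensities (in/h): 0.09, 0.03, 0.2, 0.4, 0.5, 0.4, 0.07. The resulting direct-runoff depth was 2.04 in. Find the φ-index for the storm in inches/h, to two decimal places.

φ ≈ 0.12 in/h

Only the 4 blocks with intensity above φ contribute runoff: 0.2, 0.4, 0.5, 0.4 in/h.
Σ(I−φ)·Δt = d  ⇒  (0.2+0.4+0.5+0.4 − 4φ)·2 = 2.04
φ = (1.500 − 2.04/2) / 4 = 0.12 in/h.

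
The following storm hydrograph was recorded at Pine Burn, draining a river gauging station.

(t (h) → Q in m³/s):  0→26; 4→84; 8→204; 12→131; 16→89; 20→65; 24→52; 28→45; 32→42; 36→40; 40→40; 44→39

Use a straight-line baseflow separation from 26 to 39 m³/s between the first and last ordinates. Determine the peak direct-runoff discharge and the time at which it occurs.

Q_p = 175.64 m³/s at t = 8 h

Subtracting baseflow gives direct-runoff ordinates: 0.00, 56.82, 175.64, 101.45, 58.27, 33.09, 18.91, 10.73, 6.55, 3.36, 2.18, 0.00 m³/s.
The maximum is 175.64 m³/s, occurring at the reading for t = 8 h.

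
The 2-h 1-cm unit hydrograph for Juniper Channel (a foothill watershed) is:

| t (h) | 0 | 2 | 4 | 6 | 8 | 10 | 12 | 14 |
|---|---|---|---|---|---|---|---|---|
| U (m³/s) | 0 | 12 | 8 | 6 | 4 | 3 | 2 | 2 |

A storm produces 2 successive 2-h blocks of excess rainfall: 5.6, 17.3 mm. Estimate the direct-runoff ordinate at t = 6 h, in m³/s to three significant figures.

Q ≈ 17.2 m³/s

By discrete convolution, Q_j = Σ (P_i / 10 mm) · U_{j−i}.
At t = 6 h (j=3): Q = (5.6/10)·6 + (17.3/10)·8 = 17.2 m³/s.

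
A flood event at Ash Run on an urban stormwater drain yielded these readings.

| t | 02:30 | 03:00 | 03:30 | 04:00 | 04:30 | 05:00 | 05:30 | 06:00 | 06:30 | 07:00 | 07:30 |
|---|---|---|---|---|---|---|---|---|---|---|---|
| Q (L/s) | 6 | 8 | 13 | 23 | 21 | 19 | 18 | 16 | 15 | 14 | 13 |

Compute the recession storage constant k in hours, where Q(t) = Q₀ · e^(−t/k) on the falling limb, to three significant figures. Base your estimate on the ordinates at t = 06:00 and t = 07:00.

On the falling limb, Q drops from 16 to 14 L/s between t = 06:00 and t = 07:00 (Δt = 1 h).
k = −Δt / ln(Q₂/Q₁) = −1 / ln(14/16) = 7.49 h.

k ≈ 7.49 h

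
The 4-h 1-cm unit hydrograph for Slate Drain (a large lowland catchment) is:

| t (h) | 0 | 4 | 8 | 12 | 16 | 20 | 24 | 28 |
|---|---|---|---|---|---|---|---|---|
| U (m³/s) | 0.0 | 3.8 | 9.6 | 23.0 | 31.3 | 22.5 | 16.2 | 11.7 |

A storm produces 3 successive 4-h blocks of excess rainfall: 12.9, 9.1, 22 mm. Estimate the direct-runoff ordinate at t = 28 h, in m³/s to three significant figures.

By discrete convolution, Q_j = Σ (P_i / 10 mm) · U_{j−i}.
At t = 28 h (j=7): Q = (12.9/10)·11.7 + (9.1/10)·16.2 + (22/10)·22.5 = 79.3 m³/s.

Q ≈ 79.3 m³/s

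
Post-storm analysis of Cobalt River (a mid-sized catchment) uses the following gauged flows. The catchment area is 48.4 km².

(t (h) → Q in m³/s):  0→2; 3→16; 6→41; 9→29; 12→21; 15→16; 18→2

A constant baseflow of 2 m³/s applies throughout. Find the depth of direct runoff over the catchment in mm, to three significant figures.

d ≈ 25.2 mm

Direct runoff: 0.0, 14.0, 39.0, 27.0, 19.0, 14.0, 0.0 m³/s; ΣQ_DR = 113.0 m³/s.
V = ΣQ_DR · Δt = 113.0 × 10800 s = 1.220 × 10^6 m³.
Over A = 48.4 km², depth = V / A = 25.2 mm.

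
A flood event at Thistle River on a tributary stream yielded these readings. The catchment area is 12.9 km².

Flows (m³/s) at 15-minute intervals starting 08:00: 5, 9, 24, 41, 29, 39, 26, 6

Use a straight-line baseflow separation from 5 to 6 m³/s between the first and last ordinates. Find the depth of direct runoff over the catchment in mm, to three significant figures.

d ≈ 9.42 mm

Direct runoff: 0.00, 3.86, 18.71, 35.57, 23.43, 33.29, 20.14, 0.00 m³/s; ΣQ_DR = 135.0 m³/s.
V = ΣQ_DR · Δt = 135.0 × 900 s = 1.215 × 10^5 m³.
Over A = 12.9 km², depth = V / A = 9.42 mm.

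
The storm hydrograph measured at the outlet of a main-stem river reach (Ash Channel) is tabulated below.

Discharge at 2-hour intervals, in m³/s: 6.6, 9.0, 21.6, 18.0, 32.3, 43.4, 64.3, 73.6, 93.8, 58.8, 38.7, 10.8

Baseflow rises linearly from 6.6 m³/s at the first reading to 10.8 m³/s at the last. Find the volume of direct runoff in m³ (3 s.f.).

V ≈ 2.64 × 10^6 m³

Direct-runoff ordinates (Q − Q_b): 0.00, 2.02, 14.24, 10.25, 24.17, 34.89, 55.41, 64.33, 84.15, 48.76, 28.28, 0.00 m³/s.
ΣQ_DR = 366.5 m³/s.
With Δt = 2 h = 7200 s, V = ΣQ_DR · Δt = 366.5 × 7200 = 2.64 × 10^6 m³.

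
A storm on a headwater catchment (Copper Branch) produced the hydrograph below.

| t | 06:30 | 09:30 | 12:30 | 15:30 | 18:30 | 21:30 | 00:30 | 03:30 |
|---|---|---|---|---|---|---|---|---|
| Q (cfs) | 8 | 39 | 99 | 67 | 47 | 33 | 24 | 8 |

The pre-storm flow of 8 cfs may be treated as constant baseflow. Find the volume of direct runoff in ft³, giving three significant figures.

V ≈ 2.82 × 10^6 ft³

Direct-runoff ordinates (Q − Q_b): 0.0, 31.0, 91.0, 59.0, 39.0, 25.0, 16.0, 0.0 cfs.
ΣQ_DR = 261.0 cfs.
With Δt = 3 h = 10800 s, V = ΣQ_DR · Δt = 261.0 × 10800 = 2.82 × 10^6 ft³.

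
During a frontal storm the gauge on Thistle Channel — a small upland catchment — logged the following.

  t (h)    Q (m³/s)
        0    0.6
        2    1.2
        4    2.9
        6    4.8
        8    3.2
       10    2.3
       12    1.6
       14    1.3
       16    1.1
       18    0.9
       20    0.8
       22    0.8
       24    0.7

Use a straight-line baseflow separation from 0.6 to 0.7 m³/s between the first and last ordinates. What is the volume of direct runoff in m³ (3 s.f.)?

V ≈ 99000 m³

Direct-runoff ordinates (Q − Q_b): 0.00, 0.59, 2.28, 4.17, 2.57, 1.66, 0.95, 0.64, 0.43, 0.23, 0.12, 0.11, 0.00 m³/s.
ΣQ_DR = 13.75 m³/s.
With Δt = 2 h = 7200 s, V = ΣQ_DR · Δt = 13.75 × 7200 = 99000 m³.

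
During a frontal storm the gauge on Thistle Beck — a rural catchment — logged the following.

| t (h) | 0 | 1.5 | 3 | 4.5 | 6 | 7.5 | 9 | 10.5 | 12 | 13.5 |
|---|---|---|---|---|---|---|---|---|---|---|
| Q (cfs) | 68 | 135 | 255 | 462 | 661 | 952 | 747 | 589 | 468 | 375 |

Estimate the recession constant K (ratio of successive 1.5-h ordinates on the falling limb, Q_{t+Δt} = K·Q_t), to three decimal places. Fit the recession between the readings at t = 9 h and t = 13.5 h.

Using the recession-limb readings at t = 9 h and t = 13.5 h: Q falls from 747 to 375 cfs over 3 intervals.
K = (Q₂/Q₁)^(1/3) = (375/747)^(1/3) = 0.795.

K ≈ 0.795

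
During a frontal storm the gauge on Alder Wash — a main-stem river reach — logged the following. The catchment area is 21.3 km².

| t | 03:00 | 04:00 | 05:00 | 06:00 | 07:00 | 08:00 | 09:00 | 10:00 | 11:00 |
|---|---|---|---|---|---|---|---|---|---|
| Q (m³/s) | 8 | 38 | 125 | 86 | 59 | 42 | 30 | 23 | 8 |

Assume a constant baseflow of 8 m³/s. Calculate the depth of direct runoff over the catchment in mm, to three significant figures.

Direct runoff: 0.0, 30.0, 117.0, 78.0, 51.0, 34.0, 22.0, 15.0, 0.0 m³/s; ΣQ_DR = 347.0 m³/s.
V = ΣQ_DR · Δt = 347.0 × 3600 s = 1.249 × 10^6 m³.
Over A = 21.3 km², depth = V / A = 58.6 mm.

d ≈ 58.6 mm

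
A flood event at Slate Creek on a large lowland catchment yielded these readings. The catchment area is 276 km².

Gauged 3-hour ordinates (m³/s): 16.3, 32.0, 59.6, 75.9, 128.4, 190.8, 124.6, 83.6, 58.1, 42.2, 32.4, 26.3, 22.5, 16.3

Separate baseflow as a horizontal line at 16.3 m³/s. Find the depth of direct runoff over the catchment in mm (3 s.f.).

Direct runoff: 0.0, 15.7, 43.3, 59.6, 112.1, 174.5, 108.3, 67.3, 41.8, 25.9, 16.1, 10.0, 6.2, 0.0 m³/s; ΣQ_DR = 680.8 m³/s.
V = ΣQ_DR · Δt = 680.8 × 10800 s = 7.353 × 10^6 m³.
Over A = 276 km², depth = V / A = 26.6 mm.

d ≈ 26.6 mm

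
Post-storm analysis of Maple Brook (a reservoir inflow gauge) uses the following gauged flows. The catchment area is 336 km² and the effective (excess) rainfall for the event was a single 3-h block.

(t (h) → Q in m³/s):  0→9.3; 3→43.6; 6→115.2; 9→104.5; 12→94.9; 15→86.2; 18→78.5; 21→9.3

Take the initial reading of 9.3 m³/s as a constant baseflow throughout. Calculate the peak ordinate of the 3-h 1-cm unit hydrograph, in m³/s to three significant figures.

Direct runoff: 0.0, 34.3, 105.9, 95.2, 85.6, 76.9, 69.2, 0.0 m³/s; ΣQ_DR = 467.1 m³/s, peak = 105.9 m³/s.
Runoff depth d = ΣQ_DR·Δt / A = 467.1 × 10800 / (336 km²) = 15.01 mm.
The 1-cm UH is the DRH scaled by (10 mm)/d, so U_p = 105.9 × 10/15.01 = 70.5 m³/s.

U_p ≈ 70.5 m³/s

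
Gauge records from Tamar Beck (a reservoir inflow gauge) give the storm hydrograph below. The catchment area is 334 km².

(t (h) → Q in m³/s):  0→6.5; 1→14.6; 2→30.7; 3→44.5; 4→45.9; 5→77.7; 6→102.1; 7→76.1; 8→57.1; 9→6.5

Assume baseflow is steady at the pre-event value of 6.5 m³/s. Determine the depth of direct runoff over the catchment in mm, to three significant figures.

d ≈ 4.28 mm

Direct runoff: 0.0, 8.1, 24.2, 38.0, 39.4, 71.2, 95.6, 69.6, 50.6, 0.0 m³/s; ΣQ_DR = 396.7 m³/s.
V = ΣQ_DR · Δt = 396.7 × 3600 s = 1.428 × 10^6 m³.
Over A = 334 km², depth = V / A = 4.28 mm.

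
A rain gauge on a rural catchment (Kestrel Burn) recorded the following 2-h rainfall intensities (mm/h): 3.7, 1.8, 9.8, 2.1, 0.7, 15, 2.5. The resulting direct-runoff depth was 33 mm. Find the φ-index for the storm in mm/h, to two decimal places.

Only the 2 blocks with intensity above φ contribute runoff: 9.8, 15 mm/h.
Σ(I−φ)·Δt = d  ⇒  (9.8+15 − 2φ)·2 = 33
φ = (24.80 − 33/2) / 2 = 4.15 mm/h.

φ ≈ 4.15 mm/h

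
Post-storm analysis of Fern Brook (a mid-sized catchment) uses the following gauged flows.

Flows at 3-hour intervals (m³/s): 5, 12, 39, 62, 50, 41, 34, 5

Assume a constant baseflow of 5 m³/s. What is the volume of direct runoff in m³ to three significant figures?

V ≈ 2.25 × 10^6 m³

Direct-runoff ordinates (Q − Q_b): 0.0, 7.0, 34.0, 57.0, 45.0, 36.0, 29.0, 0.0 m³/s.
ΣQ_DR = 208.0 m³/s.
With Δt = 3 h = 10800 s, V = ΣQ_DR · Δt = 208.0 × 10800 = 2.25 × 10^6 m³.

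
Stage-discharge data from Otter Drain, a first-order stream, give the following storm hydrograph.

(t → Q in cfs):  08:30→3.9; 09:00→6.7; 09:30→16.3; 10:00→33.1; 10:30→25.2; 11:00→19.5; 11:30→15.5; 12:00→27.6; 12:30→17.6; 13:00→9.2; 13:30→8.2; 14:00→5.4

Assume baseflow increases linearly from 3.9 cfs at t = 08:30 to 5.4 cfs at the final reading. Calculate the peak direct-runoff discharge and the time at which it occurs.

Q_p = 28.79 cfs at t = 10:00

Subtracting baseflow gives direct-runoff ordinates: 0.00, 2.66, 12.13, 28.79, 20.75, 14.92, 10.78, 22.75, 12.61, 4.07, 2.94, 0.00 cfs.
The maximum is 28.79 cfs, occurring at the reading for t = 10:00.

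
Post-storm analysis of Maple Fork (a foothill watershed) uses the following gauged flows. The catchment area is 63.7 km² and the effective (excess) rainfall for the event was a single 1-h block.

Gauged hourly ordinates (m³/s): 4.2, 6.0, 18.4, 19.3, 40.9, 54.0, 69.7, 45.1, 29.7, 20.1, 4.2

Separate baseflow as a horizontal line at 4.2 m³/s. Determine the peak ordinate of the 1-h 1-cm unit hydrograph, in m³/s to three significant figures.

Direct runoff: 0.0, 1.8, 14.2, 15.1, 36.7, 49.8, 65.5, 40.9, 25.5, 15.9, 0.0 m³/s; ΣQ_DR = 265.4 m³/s, peak = 65.5 m³/s.
Runoff depth d = ΣQ_DR·Δt / A = 265.4 × 3600 / (63.7 km²) = 15.00 mm.
The 1-cm UH is the DRH scaled by (10 mm)/d, so U_p = 65.5 × 10/15.00 = 43.7 m³/s.

U_p ≈ 43.7 m³/s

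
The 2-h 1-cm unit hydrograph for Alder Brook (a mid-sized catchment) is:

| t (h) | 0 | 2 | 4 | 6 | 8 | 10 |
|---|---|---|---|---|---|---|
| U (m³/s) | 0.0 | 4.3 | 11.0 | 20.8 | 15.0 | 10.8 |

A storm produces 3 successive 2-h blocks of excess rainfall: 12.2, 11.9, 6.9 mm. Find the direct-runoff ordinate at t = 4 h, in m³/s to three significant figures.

Q ≈ 18.5 m³/s

By discrete convolution, Q_j = Σ (P_i / 10 mm) · U_{j−i}.
At t = 4 h (j=2): Q = (12.2/10)·11.0 + (11.9/10)·4.3 + (6.9/10)·0.0 = 18.5 m³/s.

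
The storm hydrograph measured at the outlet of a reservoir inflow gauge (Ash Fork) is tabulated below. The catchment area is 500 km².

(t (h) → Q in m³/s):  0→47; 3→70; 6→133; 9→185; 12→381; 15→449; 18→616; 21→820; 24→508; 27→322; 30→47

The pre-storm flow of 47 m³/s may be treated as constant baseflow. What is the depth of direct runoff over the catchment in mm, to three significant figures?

Direct runoff: 0.0, 23.0, 86.0, 138.0, 334.0, 402.0, 569.0, 773.0, 461.0, 275.0, 0.0 m³/s; ΣQ_DR = 3061 m³/s.
V = ΣQ_DR · Δt = 3061 × 10800 s = 3.306 × 10^7 m³.
Over A = 500 km², depth = V / A = 66.1 mm.

d ≈ 66.1 mm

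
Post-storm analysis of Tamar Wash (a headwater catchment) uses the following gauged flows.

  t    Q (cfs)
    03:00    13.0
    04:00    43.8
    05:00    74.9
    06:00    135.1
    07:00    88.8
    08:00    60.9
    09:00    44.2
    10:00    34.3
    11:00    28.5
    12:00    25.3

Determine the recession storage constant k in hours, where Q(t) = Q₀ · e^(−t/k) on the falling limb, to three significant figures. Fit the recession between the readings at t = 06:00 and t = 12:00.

On the falling limb, Q drops from 135.1 to 25.3 cfs between t = 06:00 and t = 12:00 (Δt = 6 h).
k = −Δt / ln(Q₂/Q₁) = −6 / ln(25.3/135.1) = 3.58 h.

k ≈ 3.58 h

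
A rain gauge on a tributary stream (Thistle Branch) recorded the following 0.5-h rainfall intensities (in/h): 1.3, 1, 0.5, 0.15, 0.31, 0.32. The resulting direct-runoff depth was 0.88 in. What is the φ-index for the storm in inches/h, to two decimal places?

φ ≈ 0.35 in/h

Only the 3 blocks with intensity above φ contribute runoff: 1.3, 1, 0.5 in/h.
Σ(I−φ)·Δt = d  ⇒  (1.3+1+0.5 − 3φ)·0.5 = 0.88
φ = (2.800 − 0.88/0.5) / 3 = 0.35 in/h.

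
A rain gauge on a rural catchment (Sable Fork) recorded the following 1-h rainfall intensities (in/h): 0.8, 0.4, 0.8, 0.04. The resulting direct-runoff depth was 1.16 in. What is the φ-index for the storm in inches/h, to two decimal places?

φ ≈ 0.28 in/h

Only the 3 blocks with intensity above φ contribute runoff: 0.8, 0.4, 0.8 in/h.
Σ(I−φ)·Δt = d  ⇒  (0.8+0.4+0.8 − 3φ)·1 = 1.16
φ = (2.000 − 1.16/1) / 3 = 0.28 in/h.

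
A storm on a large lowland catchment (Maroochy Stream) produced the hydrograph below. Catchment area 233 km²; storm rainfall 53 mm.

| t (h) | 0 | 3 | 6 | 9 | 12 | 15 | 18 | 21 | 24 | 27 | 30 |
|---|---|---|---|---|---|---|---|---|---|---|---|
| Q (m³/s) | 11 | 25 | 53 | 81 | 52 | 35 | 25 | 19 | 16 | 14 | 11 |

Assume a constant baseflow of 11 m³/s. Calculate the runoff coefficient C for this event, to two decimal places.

C ≈ 0.19

ΣQ_DR = 221.0 m³/s; V = ΣQ_DR·Δt = 2.387 × 10^6 m³.
Runoff depth d = V / A = 10.24 mm.
C = d / P = 10.24 / 53 = 0.19.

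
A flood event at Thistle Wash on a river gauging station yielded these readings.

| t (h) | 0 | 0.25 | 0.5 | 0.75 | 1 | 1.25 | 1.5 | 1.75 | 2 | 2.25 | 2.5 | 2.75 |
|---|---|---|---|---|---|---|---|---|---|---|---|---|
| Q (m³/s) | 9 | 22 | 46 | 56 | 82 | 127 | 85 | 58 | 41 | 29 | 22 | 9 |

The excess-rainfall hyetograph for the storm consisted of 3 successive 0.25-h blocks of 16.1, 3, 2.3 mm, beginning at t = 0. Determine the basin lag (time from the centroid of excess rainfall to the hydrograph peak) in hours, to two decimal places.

t_L ≈ 1.04 h

Centroid of excess rainfall: t_c = Σ P_i·t̄_i / ΣP_i = 0.2138 h (block centres at 0.125, 0.375, 0.625 h).
Hydrograph peak occurs at t = 1.25 h, so basin lag t_L = 1.25 − 0.2138 = 1.04 h.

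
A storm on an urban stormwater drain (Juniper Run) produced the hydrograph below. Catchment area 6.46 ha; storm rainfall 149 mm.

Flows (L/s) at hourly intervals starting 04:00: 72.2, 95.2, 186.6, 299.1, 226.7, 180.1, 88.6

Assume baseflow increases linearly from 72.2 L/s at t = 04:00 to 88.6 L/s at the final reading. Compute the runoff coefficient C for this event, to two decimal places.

ΣQ_DR = 585.7 L/s; V = ΣQ_DR·Δt = 2.109 × 10^6 L.
Runoff depth d = V / A = 32.64 mm.
C = d / P = 32.64 / 149 = 0.22.

C ≈ 0.22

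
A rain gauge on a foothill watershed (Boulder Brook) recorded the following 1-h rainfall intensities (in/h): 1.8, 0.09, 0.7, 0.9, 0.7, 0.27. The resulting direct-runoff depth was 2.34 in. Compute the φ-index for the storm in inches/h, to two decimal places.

φ ≈ 0.44 in/h

Only the 4 blocks with intensity above φ contribute runoff: 1.8, 0.7, 0.9, 0.7 in/h.
Σ(I−φ)·Δt = d  ⇒  (1.8+0.7+0.9+0.7 − 4φ)·1 = 2.34
φ = (4.100 − 2.34/1) / 4 = 0.44 in/h.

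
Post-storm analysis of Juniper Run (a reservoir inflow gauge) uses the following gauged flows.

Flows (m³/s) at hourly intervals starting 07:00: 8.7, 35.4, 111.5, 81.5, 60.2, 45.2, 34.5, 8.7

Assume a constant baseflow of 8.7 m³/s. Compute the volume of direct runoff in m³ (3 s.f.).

Direct-runoff ordinates (Q − Q_b): 0.0, 26.7, 102.8, 72.8, 51.5, 36.5, 25.8, 0.0 m³/s.
ΣQ_DR = 316.1 m³/s.
With Δt = 1 h = 3600 s, V = ΣQ_DR · Δt = 316.1 × 3600 = 1.14 × 10^6 m³.

V ≈ 1.14 × 10^6 m³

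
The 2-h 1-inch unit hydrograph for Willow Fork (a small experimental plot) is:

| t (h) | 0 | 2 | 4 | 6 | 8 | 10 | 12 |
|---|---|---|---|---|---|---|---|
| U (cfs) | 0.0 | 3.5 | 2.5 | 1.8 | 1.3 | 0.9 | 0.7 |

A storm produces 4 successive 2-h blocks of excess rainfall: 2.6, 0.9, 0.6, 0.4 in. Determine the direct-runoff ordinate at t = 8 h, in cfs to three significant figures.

Q ≈ 7.90 cfs

By discrete convolution, Q_j = Σ (P_i / 1 in) · U_{j−i}.
At t = 8 h (j=4): Q = (2.6/1)·1.3 + (0.9/1)·1.8 + (0.6/1)·2.5 + (0.4/1)·3.5 = 7.90 cfs.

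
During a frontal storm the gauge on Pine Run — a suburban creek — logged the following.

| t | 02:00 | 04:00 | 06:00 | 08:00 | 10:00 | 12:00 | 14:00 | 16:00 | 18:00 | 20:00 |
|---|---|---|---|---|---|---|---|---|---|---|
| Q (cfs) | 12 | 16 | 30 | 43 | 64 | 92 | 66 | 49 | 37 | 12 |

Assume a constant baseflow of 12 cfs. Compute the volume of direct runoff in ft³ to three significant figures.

Direct-runoff ordinates (Q − Q_b): 0.0, 4.0, 18.0, 31.0, 52.0, 80.0, 54.0, 37.0, 25.0, 0.0 cfs.
ΣQ_DR = 301.0 cfs.
With Δt = 2 h = 7200 s, V = ΣQ_DR · Δt = 301.0 × 7200 = 2.17 × 10^6 ft³.

V ≈ 2.17 × 10^6 ft³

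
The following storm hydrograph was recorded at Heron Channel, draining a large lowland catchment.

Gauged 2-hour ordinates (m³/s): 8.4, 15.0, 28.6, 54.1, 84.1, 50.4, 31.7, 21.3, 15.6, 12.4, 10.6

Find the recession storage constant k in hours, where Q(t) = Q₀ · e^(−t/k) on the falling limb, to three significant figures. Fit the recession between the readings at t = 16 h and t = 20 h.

k ≈ 10.4 h

On the falling limb, Q drops from 15.6 to 10.6 m³/s between t = 16 h and t = 20 h (Δt = 4 h).
k = −Δt / ln(Q₂/Q₁) = −4 / ln(10.6/15.6) = 10.4 h.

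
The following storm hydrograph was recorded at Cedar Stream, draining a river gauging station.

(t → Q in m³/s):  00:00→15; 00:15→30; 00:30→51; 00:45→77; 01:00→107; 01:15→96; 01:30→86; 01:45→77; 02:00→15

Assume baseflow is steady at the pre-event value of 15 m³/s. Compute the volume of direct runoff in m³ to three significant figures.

Direct-runoff ordinates (Q − Q_b): 0.0, 15.0, 36.0, 62.0, 92.0, 81.0, 71.0, 62.0, 0.0 m³/s.
ΣQ_DR = 419.0 m³/s.
With Δt = 0.25 h = 900 s, V = ΣQ_DR · Δt = 419.0 × 900 = 3.77 × 10^5 m³.

V ≈ 3.77 × 10^5 m³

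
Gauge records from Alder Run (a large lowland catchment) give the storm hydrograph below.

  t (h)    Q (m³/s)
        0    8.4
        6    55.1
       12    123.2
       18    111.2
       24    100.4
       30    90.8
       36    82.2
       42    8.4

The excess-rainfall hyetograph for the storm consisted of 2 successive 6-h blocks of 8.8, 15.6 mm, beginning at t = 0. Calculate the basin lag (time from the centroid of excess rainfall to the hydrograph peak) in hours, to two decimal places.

t_L ≈ 5.16 h

Centroid of excess rainfall: t_c = Σ P_i·t̄_i / ΣP_i = 6.8361 h (block centres at 3, 9 h).
Hydrograph peak occurs at t = 12 h, so basin lag t_L = 12 − 6.8361 = 5.16 h.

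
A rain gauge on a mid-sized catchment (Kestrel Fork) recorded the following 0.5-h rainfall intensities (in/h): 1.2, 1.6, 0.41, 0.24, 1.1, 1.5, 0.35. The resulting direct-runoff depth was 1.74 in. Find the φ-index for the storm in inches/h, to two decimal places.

Only the 4 blocks with intensity above φ contribute runoff: 1.2, 1.6, 1.1, 1.5 in/h.
Σ(I−φ)·Δt = d  ⇒  (1.2+1.6+1.1+1.5 − 4φ)·0.5 = 1.74
φ = (5.400 − 1.74/0.5) / 4 = 0.48 in/h.

φ ≈ 0.48 in/h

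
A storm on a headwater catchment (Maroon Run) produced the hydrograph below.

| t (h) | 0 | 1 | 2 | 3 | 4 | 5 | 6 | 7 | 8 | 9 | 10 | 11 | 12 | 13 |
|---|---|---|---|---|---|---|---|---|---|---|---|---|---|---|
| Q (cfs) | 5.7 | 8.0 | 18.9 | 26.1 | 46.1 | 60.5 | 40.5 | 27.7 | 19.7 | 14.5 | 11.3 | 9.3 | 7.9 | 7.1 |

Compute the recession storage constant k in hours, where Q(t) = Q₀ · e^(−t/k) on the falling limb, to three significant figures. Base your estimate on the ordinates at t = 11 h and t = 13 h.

On the falling limb, Q drops from 9.3 to 7.1 cfs between t = 11 h and t = 13 h (Δt = 2 h).
k = −Δt / ln(Q₂/Q₁) = −2 / ln(7.1/9.3) = 7.41 h.

k ≈ 7.41 h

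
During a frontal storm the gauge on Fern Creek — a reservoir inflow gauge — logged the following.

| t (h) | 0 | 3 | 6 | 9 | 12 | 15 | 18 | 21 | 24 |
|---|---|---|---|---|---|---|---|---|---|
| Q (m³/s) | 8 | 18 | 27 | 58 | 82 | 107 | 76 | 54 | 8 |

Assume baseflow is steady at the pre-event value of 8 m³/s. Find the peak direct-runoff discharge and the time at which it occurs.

Subtracting baseflow gives direct-runoff ordinates: 0.0, 10.0, 19.0, 50.0, 74.0, 99.0, 68.0, 46.0, 0.0 m³/s.
The maximum is 99.0 m³/s, occurring at the reading for t = 15 h.

Q_p = 99.0 m³/s at t = 15 h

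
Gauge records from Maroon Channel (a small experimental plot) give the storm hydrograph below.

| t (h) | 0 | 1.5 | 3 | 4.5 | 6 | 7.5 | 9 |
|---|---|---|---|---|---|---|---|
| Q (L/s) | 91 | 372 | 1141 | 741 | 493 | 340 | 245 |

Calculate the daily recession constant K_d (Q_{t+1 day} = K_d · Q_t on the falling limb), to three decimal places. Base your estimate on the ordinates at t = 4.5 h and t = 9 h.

Between t = 4.5 h and t = 9 h the flow falls from 741 to 245 L/s over 3×1.5 h = 4.5 h.
Per-interval ratio K = (245/741)^(1/3) = 0.6915; K_d = K^(24/1.5) = 0.003.

K_d ≈ 0.003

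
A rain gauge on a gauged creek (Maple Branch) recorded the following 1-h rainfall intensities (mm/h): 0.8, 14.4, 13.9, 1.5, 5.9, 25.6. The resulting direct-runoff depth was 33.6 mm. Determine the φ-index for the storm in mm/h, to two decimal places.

Only the 3 blocks with intensity above φ contribute runoff: 14.4, 13.9, 25.6 mm/h.
Σ(I−φ)·Δt = d  ⇒  (14.4+13.9+25.6 − 3φ)·1 = 33.6
φ = (53.90 − 33.6/1) / 3 = 6.77 mm/h.

φ ≈ 6.77 mm/h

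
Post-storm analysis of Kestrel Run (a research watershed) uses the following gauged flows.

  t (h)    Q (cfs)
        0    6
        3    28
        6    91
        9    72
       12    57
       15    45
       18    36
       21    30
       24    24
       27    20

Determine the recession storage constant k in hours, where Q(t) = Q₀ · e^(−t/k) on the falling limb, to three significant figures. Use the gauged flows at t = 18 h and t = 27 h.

On the falling limb, Q drops from 36 to 20 cfs between t = 18 h and t = 27 h (Δt = 9 h).
k = −Δt / ln(Q₂/Q₁) = −9 / ln(20/36) = 15.3 h.

k ≈ 15.3 h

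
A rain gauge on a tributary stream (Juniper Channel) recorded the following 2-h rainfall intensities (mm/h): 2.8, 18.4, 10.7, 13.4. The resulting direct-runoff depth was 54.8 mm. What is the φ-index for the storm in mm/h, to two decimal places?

φ ≈ 5.03 mm/h

Only the 3 blocks with intensity above φ contribute runoff: 18.4, 10.7, 13.4 mm/h.
Σ(I−φ)·Δt = d  ⇒  (18.4+10.7+13.4 − 3φ)·2 = 54.8
φ = (42.50 − 54.8/2) / 3 = 5.03 mm/h.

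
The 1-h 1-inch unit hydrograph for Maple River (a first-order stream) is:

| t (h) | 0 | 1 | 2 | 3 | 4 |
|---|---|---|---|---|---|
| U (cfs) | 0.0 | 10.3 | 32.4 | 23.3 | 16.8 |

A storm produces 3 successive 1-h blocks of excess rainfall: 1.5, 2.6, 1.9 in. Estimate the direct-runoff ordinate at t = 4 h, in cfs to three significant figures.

Q ≈ 147 cfs

By discrete convolution, Q_j = Σ (P_i / 1 in) · U_{j−i}.
At t = 4 h (j=4): Q = (1.5/1)·16.8 + (2.6/1)·23.3 + (1.9/1)·32.4 = 147 cfs.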